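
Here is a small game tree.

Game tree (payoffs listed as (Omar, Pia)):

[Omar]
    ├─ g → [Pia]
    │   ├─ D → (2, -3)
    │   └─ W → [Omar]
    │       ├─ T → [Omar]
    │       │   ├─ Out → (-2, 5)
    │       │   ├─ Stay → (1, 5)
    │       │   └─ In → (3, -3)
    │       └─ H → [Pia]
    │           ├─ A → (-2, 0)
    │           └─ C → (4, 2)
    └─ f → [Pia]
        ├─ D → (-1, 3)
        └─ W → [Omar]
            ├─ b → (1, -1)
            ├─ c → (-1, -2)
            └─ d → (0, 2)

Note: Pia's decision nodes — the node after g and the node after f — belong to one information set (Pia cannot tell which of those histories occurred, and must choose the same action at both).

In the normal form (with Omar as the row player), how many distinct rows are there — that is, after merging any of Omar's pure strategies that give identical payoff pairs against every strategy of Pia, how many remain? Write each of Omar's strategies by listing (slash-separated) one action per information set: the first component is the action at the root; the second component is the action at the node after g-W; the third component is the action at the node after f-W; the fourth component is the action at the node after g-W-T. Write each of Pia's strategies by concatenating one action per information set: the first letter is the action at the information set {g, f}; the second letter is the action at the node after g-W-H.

7

Omar has 36 pure strategies: g/T/b/Out, g/T/b/Stay, g/T/b/In, g/T/c/Out, g/T/c/Stay, g/T/c/In, g/T/d/Out, g/T/d/Stay, g/T/d/In, g/H/b/Out, g/H/b/Stay, g/H/b/In, g/H/c/Out, g/H/c/Stay, g/H/c/In, g/H/d/Out, g/H/d/Stay, g/H/d/In, f/T/b/Out, f/T/b/Stay, f/T/b/In, f/T/c/Out, f/T/c/Stay, f/T/c/In, f/T/d/Out, f/T/d/Stay, f/T/d/In, f/H/b/Out, f/H/b/Stay, f/H/b/In, f/H/c/Out, f/H/c/Stay, f/H/c/In, f/H/d/Out, f/H/d/Stay, f/H/d/In. Columns: DA, DC, WA, WC.
{g/T/b/Out, g/T/c/Out, g/T/d/Out} → row (2,-3) (2,-3) (-2,5) (-2,5)
{g/T/b/Stay, g/T/c/Stay, g/T/d/Stay} → row (2,-3) (2,-3) (1,5) (1,5)
{g/T/b/In, g/T/c/In, g/T/d/In} → row (2,-3) (2,-3) (3,-3) (3,-3)
{g/H/b/Out, g/H/b/Stay, g/H/b/In, g/H/c/Out, g/H/c/Stay, g/H/c/In, g/H/d/Out, g/H/d/Stay, g/H/d/In} → row (2,-3) (2,-3) (-2,0) (4,2)
{f/T/b/Out, f/T/b/Stay, f/T/b/In, f/H/b/Out, f/H/b/Stay, f/H/b/In} → row (-1,3) (-1,3) (1,-1) (1,-1)
{f/T/c/Out, f/T/c/Stay, f/T/c/In, f/H/c/Out, f/H/c/Stay, f/H/c/In} → row (-1,3) (-1,3) (-1,-2) (-1,-2)
{f/T/d/Out, f/T/d/Stay, f/T/d/In, f/H/d/Out, f/H/d/Stay, f/H/d/In} → row (-1,3) (-1,3) (0,2) (0,2)
That's 7 distinct rows out of 36 strategies.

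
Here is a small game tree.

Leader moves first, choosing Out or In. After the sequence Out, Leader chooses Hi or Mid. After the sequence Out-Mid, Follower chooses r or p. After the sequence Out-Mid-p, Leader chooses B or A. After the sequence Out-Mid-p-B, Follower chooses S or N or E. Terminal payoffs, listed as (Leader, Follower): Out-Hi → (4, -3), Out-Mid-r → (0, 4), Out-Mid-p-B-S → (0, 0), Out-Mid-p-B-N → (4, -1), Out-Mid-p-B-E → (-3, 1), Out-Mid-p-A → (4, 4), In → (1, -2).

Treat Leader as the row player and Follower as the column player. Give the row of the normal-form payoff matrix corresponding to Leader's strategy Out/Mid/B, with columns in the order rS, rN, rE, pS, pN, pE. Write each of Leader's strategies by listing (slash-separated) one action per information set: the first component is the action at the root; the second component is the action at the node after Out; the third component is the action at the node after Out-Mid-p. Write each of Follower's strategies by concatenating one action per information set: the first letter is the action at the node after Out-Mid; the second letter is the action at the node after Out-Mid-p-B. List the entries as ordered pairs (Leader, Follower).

vs rS: Leader plays Out → Leader plays Mid at [Out] → Follower plays r at [Out-Mid] → (0, 4)
vs rN: Leader plays Out → Leader plays Mid at [Out] → Follower plays r at [Out-Mid] → (0, 4)
vs rE: Leader plays Out → Leader plays Mid at [Out] → Follower plays r at [Out-Mid] → (0, 4)
vs pS: Leader plays Out → Leader plays Mid at [Out] → Follower plays p at [Out-Mid] → Leader plays B at [Out-Mid-p] → Follower plays S at [Out-Mid-p-B] → (0, 0)
vs pN: Leader plays Out → Leader plays Mid at [Out] → Follower plays p at [Out-Mid] → Leader plays B at [Out-Mid-p] → Follower plays N at [Out-Mid-p-B] → (4, -1)
vs pE: Leader plays Out → Leader plays Mid at [Out] → Follower plays p at [Out-Mid] → Leader plays B at [Out-Mid-p] → Follower plays E at [Out-Mid-p-B] → (-3, 1)

(0,4) (0,4) (0,4) (0,0) (4,-1) (-3,1)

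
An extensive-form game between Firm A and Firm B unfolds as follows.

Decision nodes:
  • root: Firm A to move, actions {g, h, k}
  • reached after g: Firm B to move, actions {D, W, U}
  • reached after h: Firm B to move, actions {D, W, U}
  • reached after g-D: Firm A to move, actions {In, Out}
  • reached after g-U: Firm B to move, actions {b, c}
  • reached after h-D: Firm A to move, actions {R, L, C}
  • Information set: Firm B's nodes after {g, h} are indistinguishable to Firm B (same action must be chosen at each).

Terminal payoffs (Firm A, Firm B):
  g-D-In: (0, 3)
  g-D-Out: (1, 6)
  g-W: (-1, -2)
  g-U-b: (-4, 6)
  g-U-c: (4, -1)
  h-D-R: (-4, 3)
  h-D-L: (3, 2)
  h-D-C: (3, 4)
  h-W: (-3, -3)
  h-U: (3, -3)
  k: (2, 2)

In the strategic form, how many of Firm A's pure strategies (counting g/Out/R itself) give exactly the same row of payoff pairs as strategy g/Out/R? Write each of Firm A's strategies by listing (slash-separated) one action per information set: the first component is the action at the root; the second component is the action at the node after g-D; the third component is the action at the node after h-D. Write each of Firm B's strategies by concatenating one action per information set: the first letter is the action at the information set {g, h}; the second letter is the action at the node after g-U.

3

Row for g/Out/R (columns Db, Dc, Wb, Wc, Ub, Uc): (1,6) (1,6) (-1,-2) (-1,-2) (-4,6) (4,-1).
Under g/Out/R, Firm A's choice at the node after h-D can never be reached regardless of what Firm B does, so varying those choices leaves every outcome unchanged.
Holding the reachable choices fixed and varying the unreachable one freely already gives 3 equivalent strategies.
No other strategy reproduces this row, so those 3 are the full class: g/Out/R, g/Out/L, g/Out/C.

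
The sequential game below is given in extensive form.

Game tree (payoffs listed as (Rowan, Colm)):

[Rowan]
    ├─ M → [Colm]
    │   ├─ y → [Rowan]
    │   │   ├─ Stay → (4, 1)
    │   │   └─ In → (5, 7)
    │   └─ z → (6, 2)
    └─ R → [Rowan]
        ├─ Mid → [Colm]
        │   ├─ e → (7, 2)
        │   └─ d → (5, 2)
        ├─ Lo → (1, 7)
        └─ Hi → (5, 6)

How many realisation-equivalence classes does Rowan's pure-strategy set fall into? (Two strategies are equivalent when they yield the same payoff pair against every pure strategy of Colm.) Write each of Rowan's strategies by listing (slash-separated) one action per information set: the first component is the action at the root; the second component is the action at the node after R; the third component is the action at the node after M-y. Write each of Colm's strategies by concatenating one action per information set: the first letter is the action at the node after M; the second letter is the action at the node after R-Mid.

5

Rowan has 12 pure strategies: M/Mid/Stay, M/Mid/In, M/Lo/Stay, M/Lo/In, M/Hi/Stay, M/Hi/In, R/Mid/Stay, R/Mid/In, R/Lo/Stay, R/Lo/In, R/Hi/Stay, R/Hi/In. Columns: ye, yd, ze, zd.
{M/Mid/Stay, M/Lo/Stay, M/Hi/Stay} → row (4,1) (4,1) (6,2) (6,2)
{M/Mid/In, M/Lo/In, M/Hi/In} → row (5,7) (5,7) (6,2) (6,2)
{R/Mid/Stay, R/Mid/In} → row (7,2) (5,2) (7,2) (5,2)
{R/Lo/Stay, R/Lo/In} → row (1,7) (1,7) (1,7) (1,7)
{R/Hi/Stay, R/Hi/In} → row (5,6) (5,6) (5,6) (5,6)
That's 5 distinct rows out of 12 strategies.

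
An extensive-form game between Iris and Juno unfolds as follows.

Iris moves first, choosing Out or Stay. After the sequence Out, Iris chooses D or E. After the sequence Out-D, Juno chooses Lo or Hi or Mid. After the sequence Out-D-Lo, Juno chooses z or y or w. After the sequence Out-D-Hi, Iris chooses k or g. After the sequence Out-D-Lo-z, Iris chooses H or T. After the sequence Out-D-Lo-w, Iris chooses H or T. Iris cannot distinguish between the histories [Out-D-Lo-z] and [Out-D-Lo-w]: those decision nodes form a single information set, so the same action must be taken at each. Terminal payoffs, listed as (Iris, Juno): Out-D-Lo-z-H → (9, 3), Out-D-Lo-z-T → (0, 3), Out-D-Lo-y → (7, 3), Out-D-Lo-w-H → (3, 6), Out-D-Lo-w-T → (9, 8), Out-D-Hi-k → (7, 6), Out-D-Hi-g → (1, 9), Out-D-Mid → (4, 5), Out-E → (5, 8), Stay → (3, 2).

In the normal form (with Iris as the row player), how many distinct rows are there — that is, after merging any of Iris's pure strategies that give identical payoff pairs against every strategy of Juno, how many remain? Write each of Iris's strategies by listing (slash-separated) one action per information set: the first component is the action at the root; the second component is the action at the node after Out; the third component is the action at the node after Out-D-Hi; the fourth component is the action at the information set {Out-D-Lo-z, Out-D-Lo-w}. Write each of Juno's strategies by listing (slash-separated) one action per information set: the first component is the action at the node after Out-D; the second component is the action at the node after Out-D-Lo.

6

Iris has 16 pure strategies: Out/D/k/H, Out/D/k/T, Out/D/g/H, Out/D/g/T, Out/E/k/H, Out/E/k/T, Out/E/g/H, Out/E/g/T, Stay/D/k/H, Stay/D/k/T, Stay/D/g/H, Stay/D/g/T, Stay/E/k/H, Stay/E/k/T, Stay/E/g/H, Stay/E/g/T. Columns: Lo/z, Lo/y, Lo/w, Hi/z, Hi/y, Hi/w, Mid/z, Mid/y, Mid/w.
{Out/D/k/H} → row (9,3) (7,3) (3,6) (7,6) (7,6) (7,6) (4,5) (4,5) (4,5)
{Out/D/k/T} → row (0,3) (7,3) (9,8) (7,6) (7,6) (7,6) (4,5) (4,5) (4,5)
{Out/D/g/H} → row (9,3) (7,3) (3,6) (1,9) (1,9) (1,9) (4,5) (4,5) (4,5)
{Out/D/g/T} → row (0,3) (7,3) (9,8) (1,9) (1,9) (1,9) (4,5) (4,5) (4,5)
{Out/E/k/H, Out/E/k/T, Out/E/g/H, Out/E/g/T} → row (5,8) (5,8) (5,8) (5,8) (5,8) (5,8) (5,8) (5,8) (5,8)
{Stay/D/k/H, Stay/D/k/T, Stay/D/g/H, Stay/D/g/T, Stay/E/k/H, Stay/E/k/T, Stay/E/g/H, Stay/E/g/T} → row (3,2) (3,2) (3,2) (3,2) (3,2) (3,2) (3,2) (3,2) (3,2)
That's 6 distinct rows out of 16 strategies.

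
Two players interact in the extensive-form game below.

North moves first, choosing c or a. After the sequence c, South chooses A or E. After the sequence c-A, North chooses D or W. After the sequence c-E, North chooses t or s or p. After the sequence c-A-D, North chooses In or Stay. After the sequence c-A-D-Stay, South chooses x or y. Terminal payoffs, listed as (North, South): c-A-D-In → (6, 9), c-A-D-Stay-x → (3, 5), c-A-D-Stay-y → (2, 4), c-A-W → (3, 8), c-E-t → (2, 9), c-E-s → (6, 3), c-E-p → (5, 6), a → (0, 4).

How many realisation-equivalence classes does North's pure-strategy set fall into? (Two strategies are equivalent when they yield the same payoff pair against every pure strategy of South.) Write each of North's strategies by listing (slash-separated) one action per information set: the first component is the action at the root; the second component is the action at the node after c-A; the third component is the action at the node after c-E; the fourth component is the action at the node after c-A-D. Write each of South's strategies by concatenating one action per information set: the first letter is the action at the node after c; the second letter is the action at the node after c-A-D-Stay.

North has 24 pure strategies: c/D/t/In, c/D/t/Stay, c/D/s/In, c/D/s/Stay, c/D/p/In, c/D/p/Stay, c/W/t/In, c/W/t/Stay, c/W/s/In, c/W/s/Stay, c/W/p/In, c/W/p/Stay, a/D/t/In, a/D/t/Stay, a/D/s/In, a/D/s/Stay, a/D/p/In, a/D/p/Stay, a/W/t/In, a/W/t/Stay, a/W/s/In, a/W/s/Stay, a/W/p/In, a/W/p/Stay. Columns: Ax, Ay, Ex, Ey.
{c/D/t/In} → row (6,9) (6,9) (2,9) (2,9)
{c/D/t/Stay} → row (3,5) (2,4) (2,9) (2,9)
{c/D/s/In} → row (6,9) (6,9) (6,3) (6,3)
{c/D/s/Stay} → row (3,5) (2,4) (6,3) (6,3)
{c/D/p/In} → row (6,9) (6,9) (5,6) (5,6)
{c/D/p/Stay} → row (3,5) (2,4) (5,6) (5,6)
{c/W/t/In, c/W/t/Stay} → row (3,8) (3,8) (2,9) (2,9)
{c/W/s/In, c/W/s/Stay} → row (3,8) (3,8) (6,3) (6,3)
{c/W/p/In, c/W/p/Stay} → row (3,8) (3,8) (5,6) (5,6)
{a/D/t/In, a/D/t/Stay, a/D/s/In, a/D/s/Stay, a/D/p/In, a/D/p/Stay, a/W/t/In, a/W/t/Stay, a/W/s/In, a/W/s/Stay, a/W/p/In, a/W/p/Stay} → row (0,4) (0,4) (0,4) (0,4)
That's 10 distinct rows out of 24 strategies.

10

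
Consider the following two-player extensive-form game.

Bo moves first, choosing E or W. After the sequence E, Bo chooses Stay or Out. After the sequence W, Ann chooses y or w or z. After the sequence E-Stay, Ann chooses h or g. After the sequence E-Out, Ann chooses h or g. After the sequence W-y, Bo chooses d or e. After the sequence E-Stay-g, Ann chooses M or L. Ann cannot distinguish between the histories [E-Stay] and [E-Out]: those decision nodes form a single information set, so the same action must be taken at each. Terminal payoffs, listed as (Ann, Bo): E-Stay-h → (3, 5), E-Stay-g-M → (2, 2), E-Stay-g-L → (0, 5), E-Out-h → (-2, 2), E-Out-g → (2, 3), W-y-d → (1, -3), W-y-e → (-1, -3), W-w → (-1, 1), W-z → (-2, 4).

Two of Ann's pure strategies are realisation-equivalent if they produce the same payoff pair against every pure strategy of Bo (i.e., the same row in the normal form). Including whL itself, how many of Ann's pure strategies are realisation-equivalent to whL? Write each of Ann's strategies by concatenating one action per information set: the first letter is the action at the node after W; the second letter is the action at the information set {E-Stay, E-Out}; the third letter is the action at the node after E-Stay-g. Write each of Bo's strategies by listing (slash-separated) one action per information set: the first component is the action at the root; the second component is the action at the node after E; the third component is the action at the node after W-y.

2

Row for whL (columns E/Stay/d, E/Stay/e, E/Out/d, E/Out/e, W/Stay/d, W/Stay/e, W/Out/d, W/Out/e): (3,5) (3,5) (-2,2) (-2,2) (-1,1) (-1,1) (-1,1) (-1,1).
Under whL, Ann's choice at the node after E-Stay-g can never be reached regardless of what Bo does, so varying those choices leaves every outcome unchanged.
Holding the reachable choices fixed and varying the unreachable one freely already gives 2 equivalent strategies.
No other strategy reproduces this row, so those 2 are the full class: whM, whL.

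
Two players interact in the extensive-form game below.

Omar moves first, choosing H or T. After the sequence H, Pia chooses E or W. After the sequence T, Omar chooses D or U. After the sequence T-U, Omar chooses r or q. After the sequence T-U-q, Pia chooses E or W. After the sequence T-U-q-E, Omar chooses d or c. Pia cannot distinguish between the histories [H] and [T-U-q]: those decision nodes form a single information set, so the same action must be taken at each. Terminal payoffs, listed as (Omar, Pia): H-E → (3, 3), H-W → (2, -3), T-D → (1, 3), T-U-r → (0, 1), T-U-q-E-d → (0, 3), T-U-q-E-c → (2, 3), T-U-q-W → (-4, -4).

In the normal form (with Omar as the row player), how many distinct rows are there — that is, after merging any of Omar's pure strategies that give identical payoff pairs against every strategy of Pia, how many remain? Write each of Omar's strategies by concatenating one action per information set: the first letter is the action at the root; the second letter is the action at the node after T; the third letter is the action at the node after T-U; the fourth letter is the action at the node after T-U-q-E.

Omar has 16 pure strategies: HDrd, HDrc, HDqd, HDqc, HUrd, HUrc, HUqd, HUqc, TDrd, TDrc, TDqd, TDqc, TUrd, TUrc, TUqd, TUqc. Columns: E, W.
{HDrd, HDrc, HDqd, HDqc, HUrd, HUrc, HUqd, HUqc} → row (3,3) (2,-3)
{TDrd, TDrc, TDqd, TDqc} → row (1,3) (1,3)
{TUrd, TUrc} → row (0,1) (0,1)
{TUqd} → row (0,3) (-4,-4)
{TUqc} → row (2,3) (-4,-4)
That's 5 distinct rows out of 16 strategies.

5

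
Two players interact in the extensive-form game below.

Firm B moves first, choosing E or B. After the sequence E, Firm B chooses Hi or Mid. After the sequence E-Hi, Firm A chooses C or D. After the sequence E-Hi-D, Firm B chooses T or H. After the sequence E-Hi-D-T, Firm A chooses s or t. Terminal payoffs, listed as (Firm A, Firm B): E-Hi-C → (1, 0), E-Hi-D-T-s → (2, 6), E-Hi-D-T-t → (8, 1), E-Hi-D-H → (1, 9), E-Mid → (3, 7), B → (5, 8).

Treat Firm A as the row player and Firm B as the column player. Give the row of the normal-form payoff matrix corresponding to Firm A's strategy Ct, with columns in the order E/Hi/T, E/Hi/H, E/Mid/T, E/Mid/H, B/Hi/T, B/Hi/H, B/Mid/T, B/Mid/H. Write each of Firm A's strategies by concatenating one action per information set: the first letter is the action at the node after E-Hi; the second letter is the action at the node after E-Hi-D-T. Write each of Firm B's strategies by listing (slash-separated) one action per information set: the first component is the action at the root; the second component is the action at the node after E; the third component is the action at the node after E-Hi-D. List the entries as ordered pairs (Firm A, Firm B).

vs E/Hi/T: Firm B plays E → Firm B plays Hi at [E] → Firm A plays C at [E-Hi] → (1, 0)
vs E/Hi/H: Firm B plays E → Firm B plays Hi at [E] → Firm A plays C at [E-Hi] → (1, 0)
vs E/Mid/T: Firm B plays E → Firm B plays Mid at [E] → (3, 7)
vs E/Mid/H: Firm B plays E → Firm B plays Mid at [E] → (3, 7)
vs B/Hi/T: Firm B plays B → (5, 8)
vs B/Hi/H: Firm B plays B → (5, 8)
vs B/Mid/T: Firm B plays B → (5, 8)
vs B/Mid/H: Firm B plays B → (5, 8)

(1,0) (1,0) (3,7) (3,7) (5,8) (5,8) (5,8) (5,8)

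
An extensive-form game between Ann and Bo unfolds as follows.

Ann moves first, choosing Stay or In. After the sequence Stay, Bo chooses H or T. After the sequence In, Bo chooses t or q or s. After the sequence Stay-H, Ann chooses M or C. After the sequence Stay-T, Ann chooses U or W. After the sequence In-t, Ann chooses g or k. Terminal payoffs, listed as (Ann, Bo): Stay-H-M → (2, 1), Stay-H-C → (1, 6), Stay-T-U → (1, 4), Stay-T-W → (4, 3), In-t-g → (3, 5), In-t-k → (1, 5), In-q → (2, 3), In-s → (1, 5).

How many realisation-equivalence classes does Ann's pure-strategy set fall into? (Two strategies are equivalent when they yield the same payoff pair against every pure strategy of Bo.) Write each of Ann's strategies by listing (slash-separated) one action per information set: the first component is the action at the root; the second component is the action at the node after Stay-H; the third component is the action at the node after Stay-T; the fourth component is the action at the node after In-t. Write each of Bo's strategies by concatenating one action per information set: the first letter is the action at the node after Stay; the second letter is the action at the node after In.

6

Ann has 16 pure strategies: Stay/M/U/g, Stay/M/U/k, Stay/M/W/g, Stay/M/W/k, Stay/C/U/g, Stay/C/U/k, Stay/C/W/g, Stay/C/W/k, In/M/U/g, In/M/U/k, In/M/W/g, In/M/W/k, In/C/U/g, In/C/U/k, In/C/W/g, In/C/W/k. Columns: Ht, Hq, Hs, Tt, Tq, Ts.
{Stay/M/U/g, Stay/M/U/k} → row (2,1) (2,1) (2,1) (1,4) (1,4) (1,4)
{Stay/M/W/g, Stay/M/W/k} → row (2,1) (2,1) (2,1) (4,3) (4,3) (4,3)
{Stay/C/U/g, Stay/C/U/k} → row (1,6) (1,6) (1,6) (1,4) (1,4) (1,4)
{Stay/C/W/g, Stay/C/W/k} → row (1,6) (1,6) (1,6) (4,3) (4,3) (4,3)
{In/M/U/g, In/M/W/g, In/C/U/g, In/C/W/g} → row (3,5) (2,3) (1,5) (3,5) (2,3) (1,5)
{In/M/U/k, In/M/W/k, In/C/U/k, In/C/W/k} → row (1,5) (2,3) (1,5) (1,5) (2,3) (1,5)
That's 6 distinct rows out of 16 strategies.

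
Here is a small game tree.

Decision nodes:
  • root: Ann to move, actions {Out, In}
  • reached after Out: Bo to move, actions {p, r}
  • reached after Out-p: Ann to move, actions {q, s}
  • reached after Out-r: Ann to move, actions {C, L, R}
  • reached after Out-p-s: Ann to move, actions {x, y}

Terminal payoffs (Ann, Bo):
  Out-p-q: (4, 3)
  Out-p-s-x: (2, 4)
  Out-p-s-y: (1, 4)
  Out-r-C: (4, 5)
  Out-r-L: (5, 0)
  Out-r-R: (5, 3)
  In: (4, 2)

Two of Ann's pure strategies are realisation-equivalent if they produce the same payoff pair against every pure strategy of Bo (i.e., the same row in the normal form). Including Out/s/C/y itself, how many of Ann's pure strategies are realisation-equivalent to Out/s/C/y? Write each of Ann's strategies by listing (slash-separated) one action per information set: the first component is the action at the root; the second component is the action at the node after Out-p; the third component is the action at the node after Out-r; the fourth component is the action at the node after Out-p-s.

1

Row for Out/s/C/y (columns p, r): (1,4) (4,5).
Every one of Ann's information sets is on the play path for some reply by Bo when Ann follows Out/s/C/y.
Changing the action at any of them therefore changes at least one column, so only Out/s/C/y itself gives this row.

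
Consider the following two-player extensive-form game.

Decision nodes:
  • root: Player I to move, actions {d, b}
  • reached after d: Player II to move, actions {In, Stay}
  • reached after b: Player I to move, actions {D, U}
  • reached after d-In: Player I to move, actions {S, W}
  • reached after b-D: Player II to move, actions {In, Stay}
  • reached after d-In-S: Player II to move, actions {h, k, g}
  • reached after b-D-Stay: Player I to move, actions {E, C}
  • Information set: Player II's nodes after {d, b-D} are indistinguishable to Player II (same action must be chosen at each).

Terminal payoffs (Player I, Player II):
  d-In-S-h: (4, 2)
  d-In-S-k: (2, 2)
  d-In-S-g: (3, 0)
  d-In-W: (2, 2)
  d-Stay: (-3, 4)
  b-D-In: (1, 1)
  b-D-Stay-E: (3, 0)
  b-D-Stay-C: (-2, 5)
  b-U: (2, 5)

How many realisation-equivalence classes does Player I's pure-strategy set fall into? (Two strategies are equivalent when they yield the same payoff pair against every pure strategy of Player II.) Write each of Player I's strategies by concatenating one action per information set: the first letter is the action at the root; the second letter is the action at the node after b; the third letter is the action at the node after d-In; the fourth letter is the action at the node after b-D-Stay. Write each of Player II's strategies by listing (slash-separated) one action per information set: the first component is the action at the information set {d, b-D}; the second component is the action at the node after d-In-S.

Player I has 16 pure strategies: dDSE, dDSC, dDWE, dDWC, dUSE, dUSC, dUWE, dUWC, bDSE, bDSC, bDWE, bDWC, bUSE, bUSC, bUWE, bUWC. Columns: In/h, In/k, In/g, Stay/h, Stay/k, Stay/g.
{dDSE, dDSC, dUSE, dUSC} → row (4,2) (2,2) (3,0) (-3,4) (-3,4) (-3,4)
{dDWE, dDWC, dUWE, dUWC} → row (2,2) (2,2) (2,2) (-3,4) (-3,4) (-3,4)
{bDSE, bDWE} → row (1,1) (1,1) (1,1) (3,0) (3,0) (3,0)
{bDSC, bDWC} → row (1,1) (1,1) (1,1) (-2,5) (-2,5) (-2,5)
{bUSE, bUSC, bUWE, bUWC} → row (2,5) (2,5) (2,5) (2,5) (2,5) (2,5)
That's 5 distinct rows out of 16 strategies.

5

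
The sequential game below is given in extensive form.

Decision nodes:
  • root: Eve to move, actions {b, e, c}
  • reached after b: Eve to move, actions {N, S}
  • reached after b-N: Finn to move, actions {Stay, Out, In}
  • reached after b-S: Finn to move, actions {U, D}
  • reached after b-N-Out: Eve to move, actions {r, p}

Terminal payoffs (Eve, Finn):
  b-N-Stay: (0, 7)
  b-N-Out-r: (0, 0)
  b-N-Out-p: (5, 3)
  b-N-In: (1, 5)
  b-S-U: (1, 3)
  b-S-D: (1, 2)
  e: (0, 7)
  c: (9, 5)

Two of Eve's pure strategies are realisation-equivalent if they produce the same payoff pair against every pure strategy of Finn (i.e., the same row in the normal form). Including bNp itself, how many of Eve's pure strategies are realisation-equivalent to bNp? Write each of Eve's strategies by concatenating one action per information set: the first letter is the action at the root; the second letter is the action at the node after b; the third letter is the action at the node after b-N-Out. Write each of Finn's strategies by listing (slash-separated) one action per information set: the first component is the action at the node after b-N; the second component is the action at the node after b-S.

1

Row for bNp (columns Stay/U, Stay/D, Out/U, Out/D, In/U, In/D): (0,7) (0,7) (5,3) (5,3) (1,5) (1,5).
Every one of Eve's information sets is on the play path for some reply by Finn when Eve follows bNp.
Changing the action at any of them therefore changes at least one column, so only bNp itself gives this row.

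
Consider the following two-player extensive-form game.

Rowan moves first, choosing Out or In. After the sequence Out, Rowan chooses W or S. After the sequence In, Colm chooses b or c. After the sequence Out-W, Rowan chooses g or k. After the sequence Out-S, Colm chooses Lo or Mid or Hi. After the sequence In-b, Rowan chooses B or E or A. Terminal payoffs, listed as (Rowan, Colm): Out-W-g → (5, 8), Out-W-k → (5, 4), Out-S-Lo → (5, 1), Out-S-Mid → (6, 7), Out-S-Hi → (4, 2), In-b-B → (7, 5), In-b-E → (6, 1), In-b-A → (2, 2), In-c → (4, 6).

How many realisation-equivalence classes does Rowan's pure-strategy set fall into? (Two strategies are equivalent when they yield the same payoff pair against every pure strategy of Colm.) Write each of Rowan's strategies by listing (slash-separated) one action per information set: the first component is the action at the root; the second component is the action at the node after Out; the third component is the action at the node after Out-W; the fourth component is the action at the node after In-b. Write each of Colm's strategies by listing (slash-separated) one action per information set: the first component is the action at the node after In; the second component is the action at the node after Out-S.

6

Rowan has 24 pure strategies: Out/W/g/B, Out/W/g/E, Out/W/g/A, Out/W/k/B, Out/W/k/E, Out/W/k/A, Out/S/g/B, Out/S/g/E, Out/S/g/A, Out/S/k/B, Out/S/k/E, Out/S/k/A, In/W/g/B, In/W/g/E, In/W/g/A, In/W/k/B, In/W/k/E, In/W/k/A, In/S/g/B, In/S/g/E, In/S/g/A, In/S/k/B, In/S/k/E, In/S/k/A. Columns: b/Lo, b/Mid, b/Hi, c/Lo, c/Mid, c/Hi.
{Out/W/g/B, Out/W/g/E, Out/W/g/A} → row (5,8) (5,8) (5,8) (5,8) (5,8) (5,8)
{Out/W/k/B, Out/W/k/E, Out/W/k/A} → row (5,4) (5,4) (5,4) (5,4) (5,4) (5,4)
{Out/S/g/B, Out/S/g/E, Out/S/g/A, Out/S/k/B, Out/S/k/E, Out/S/k/A} → row (5,1) (6,7) (4,2) (5,1) (6,7) (4,2)
{In/W/g/B, In/W/k/B, In/S/g/B, In/S/k/B} → row (7,5) (7,5) (7,5) (4,6) (4,6) (4,6)
{In/W/g/E, In/W/k/E, In/S/g/E, In/S/k/E} → row (6,1) (6,1) (6,1) (4,6) (4,6) (4,6)
{In/W/g/A, In/W/k/A, In/S/g/A, In/S/k/A} → row (2,2) (2,2) (2,2) (4,6) (4,6) (4,6)
That's 6 distinct rows out of 24 strategies.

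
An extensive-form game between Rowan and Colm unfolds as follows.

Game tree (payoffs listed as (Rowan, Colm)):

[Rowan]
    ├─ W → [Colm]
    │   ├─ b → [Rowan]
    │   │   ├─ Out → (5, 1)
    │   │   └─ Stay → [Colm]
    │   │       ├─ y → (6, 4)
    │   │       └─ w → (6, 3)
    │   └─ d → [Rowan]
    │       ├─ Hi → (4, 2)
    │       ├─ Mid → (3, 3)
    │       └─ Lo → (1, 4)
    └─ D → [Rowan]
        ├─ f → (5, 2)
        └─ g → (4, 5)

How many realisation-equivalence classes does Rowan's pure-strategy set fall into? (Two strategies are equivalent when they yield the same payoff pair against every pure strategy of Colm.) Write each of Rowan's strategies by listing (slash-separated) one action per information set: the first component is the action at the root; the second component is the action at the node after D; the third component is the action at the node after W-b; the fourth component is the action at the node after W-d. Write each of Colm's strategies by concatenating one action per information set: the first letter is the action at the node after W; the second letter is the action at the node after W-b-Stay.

Rowan has 24 pure strategies: W/f/Out/Hi, W/f/Out/Mid, W/f/Out/Lo, W/f/Stay/Hi, W/f/Stay/Mid, W/f/Stay/Lo, W/g/Out/Hi, W/g/Out/Mid, W/g/Out/Lo, W/g/Stay/Hi, W/g/Stay/Mid, W/g/Stay/Lo, D/f/Out/Hi, D/f/Out/Mid, D/f/Out/Lo, D/f/Stay/Hi, D/f/Stay/Mid, D/f/Stay/Lo, D/g/Out/Hi, D/g/Out/Mid, D/g/Out/Lo, D/g/Stay/Hi, D/g/Stay/Mid, D/g/Stay/Lo. Columns: by, bw, dy, dw.
{W/f/Out/Hi, W/g/Out/Hi} → row (5,1) (5,1) (4,2) (4,2)
{W/f/Out/Mid, W/g/Out/Mid} → row (5,1) (5,1) (3,3) (3,3)
{W/f/Out/Lo, W/g/Out/Lo} → row (5,1) (5,1) (1,4) (1,4)
{W/f/Stay/Hi, W/g/Stay/Hi} → row (6,4) (6,3) (4,2) (4,2)
{W/f/Stay/Mid, W/g/Stay/Mid} → row (6,4) (6,3) (3,3) (3,3)
{W/f/Stay/Lo, W/g/Stay/Lo} → row (6,4) (6,3) (1,4) (1,4)
{D/f/Out/Hi, D/f/Out/Mid, D/f/Out/Lo, D/f/Stay/Hi, D/f/Stay/Mid, D/f/Stay/Lo} → row (5,2) (5,2) (5,2) (5,2)
{D/g/Out/Hi, D/g/Out/Mid, D/g/Out/Lo, D/g/Stay/Hi, D/g/Stay/Mid, D/g/Stay/Lo} → row (4,5) (4,5) (4,5) (4,5)
That's 8 distinct rows out of 24 strategies.

8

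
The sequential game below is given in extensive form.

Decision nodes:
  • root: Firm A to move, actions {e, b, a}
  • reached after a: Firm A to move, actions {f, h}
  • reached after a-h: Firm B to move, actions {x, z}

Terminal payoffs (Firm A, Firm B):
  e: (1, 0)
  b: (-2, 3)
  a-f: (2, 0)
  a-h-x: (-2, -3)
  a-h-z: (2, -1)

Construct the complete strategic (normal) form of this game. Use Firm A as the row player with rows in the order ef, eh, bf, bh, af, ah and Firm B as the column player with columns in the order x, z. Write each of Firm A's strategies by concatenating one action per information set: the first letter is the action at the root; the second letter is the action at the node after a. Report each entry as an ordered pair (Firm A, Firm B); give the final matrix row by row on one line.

ef: (1,0) (1,0) | eh: (1,0) (1,0) | bf: (-2,3) (-2,3) | bh: (-2,3) (-2,3) | af: (2,0) (2,0) | ah: (-2,-3) (2,-1)

Row ef: x→(1,0), z→(1,0)
Row eh: x→(1,0), z→(1,0)
Row bf: x→(-2,3), z→(-2,3)
Row bh: x→(-2,3), z→(-2,3)
Row af: x→(2,0), z→(2,0)
Row ah: x→(-2,-3), z→(2,-1)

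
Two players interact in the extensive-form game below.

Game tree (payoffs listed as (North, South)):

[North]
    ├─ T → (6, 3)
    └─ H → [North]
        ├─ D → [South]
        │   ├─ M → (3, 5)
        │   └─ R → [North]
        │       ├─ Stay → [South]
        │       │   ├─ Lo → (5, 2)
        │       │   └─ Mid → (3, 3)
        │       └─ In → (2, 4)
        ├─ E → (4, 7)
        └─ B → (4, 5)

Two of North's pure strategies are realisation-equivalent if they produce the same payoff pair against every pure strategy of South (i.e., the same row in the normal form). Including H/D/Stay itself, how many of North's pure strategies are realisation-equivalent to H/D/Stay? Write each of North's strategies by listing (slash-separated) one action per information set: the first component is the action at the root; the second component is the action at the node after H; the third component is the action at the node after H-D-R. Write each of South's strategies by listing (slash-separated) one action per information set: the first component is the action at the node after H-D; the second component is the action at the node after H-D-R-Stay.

Row for H/D/Stay (columns M/Lo, M/Mid, R/Lo, R/Mid): (3,5) (3,5) (5,2) (3,3).
Every one of North's information sets is on the play path for some reply by South when North follows H/D/Stay.
Changing the action at any of them therefore changes at least one column, so only H/D/Stay itself gives this row.

1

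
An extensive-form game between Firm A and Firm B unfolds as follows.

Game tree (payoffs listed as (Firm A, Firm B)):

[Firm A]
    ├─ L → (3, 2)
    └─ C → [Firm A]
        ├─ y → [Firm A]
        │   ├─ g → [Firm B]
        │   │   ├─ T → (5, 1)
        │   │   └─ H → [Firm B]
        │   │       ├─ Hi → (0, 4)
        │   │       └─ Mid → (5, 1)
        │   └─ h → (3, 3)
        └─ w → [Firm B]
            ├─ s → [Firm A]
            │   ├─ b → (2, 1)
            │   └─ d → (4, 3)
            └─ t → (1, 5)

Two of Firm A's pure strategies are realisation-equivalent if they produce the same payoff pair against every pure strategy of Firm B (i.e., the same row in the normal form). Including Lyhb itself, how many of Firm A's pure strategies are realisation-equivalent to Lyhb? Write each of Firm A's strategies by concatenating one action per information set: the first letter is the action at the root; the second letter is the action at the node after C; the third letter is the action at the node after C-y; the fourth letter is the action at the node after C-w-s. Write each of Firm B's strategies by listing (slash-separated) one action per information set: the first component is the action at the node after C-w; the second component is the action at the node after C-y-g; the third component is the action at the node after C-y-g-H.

Row for Lyhb (columns s/T/Hi, s/T/Mid, s/H/Hi, s/H/Mid, t/T/Hi, t/T/Mid, t/H/Hi, t/H/Mid): (3,2) (3,2) (3,2) (3,2) (3,2) (3,2) (3,2) (3,2).
Under Lyhb, Firm A's choice at the node after C and at the node after C-y and at the node after C-w-s can never be reached regardless of what Firm B does, so varying those choices leaves every outcome unchanged.
Holding the reachable choices fixed and varying the unreachable ones freely already gives 2 × 2 × 2 = 8 equivalent strategies.
No other strategy reproduces this row, so those 8 are the full class: Lygb, Lygd, Lyhb, Lyhd, Lwgb, Lwgd, Lwhb, Lwhd.

8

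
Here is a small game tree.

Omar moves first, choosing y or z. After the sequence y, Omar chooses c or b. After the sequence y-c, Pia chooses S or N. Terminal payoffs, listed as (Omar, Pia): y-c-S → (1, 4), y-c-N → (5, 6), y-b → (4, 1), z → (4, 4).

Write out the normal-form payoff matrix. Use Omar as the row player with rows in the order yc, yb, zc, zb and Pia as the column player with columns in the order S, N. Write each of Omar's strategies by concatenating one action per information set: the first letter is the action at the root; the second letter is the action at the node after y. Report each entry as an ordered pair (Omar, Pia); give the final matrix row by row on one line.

yc: (1,4) (5,6) | yb: (4,1) (4,1) | zc: (4,4) (4,4) | zb: (4,4) (4,4)

            S        N
  yc    (1,4)    (5,6)
  yb    (4,1)    (4,1)
  zc    (4,4)    (4,4)
  zb    (4,4)    (4,4)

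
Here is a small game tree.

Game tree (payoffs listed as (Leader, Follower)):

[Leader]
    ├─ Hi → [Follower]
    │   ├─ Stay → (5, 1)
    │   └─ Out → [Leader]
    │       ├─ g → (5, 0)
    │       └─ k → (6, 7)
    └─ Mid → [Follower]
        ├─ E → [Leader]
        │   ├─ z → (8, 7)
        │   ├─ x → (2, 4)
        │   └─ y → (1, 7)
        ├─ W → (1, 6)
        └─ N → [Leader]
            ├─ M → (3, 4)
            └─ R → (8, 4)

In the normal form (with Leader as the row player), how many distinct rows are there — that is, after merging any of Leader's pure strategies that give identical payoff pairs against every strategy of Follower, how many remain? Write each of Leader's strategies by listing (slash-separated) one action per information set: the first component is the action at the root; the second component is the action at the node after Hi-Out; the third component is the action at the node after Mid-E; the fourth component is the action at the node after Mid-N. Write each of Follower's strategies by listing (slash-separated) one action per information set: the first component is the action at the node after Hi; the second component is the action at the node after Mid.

Leader has 24 pure strategies: Hi/g/z/M, Hi/g/z/R, Hi/g/x/M, Hi/g/x/R, Hi/g/y/M, Hi/g/y/R, Hi/k/z/M, Hi/k/z/R, Hi/k/x/M, Hi/k/x/R, Hi/k/y/M, Hi/k/y/R, Mid/g/z/M, Mid/g/z/R, Mid/g/x/M, Mid/g/x/R, Mid/g/y/M, Mid/g/y/R, Mid/k/z/M, Mid/k/z/R, Mid/k/x/M, Mid/k/x/R, Mid/k/y/M, Mid/k/y/R. Columns: Stay/E, Stay/W, Stay/N, Out/E, Out/W, Out/N.
{Hi/g/z/M, Hi/g/z/R, Hi/g/x/M, Hi/g/x/R, Hi/g/y/M, Hi/g/y/R} → row (5,1) (5,1) (5,1) (5,0) (5,0) (5,0)
{Hi/k/z/M, Hi/k/z/R, Hi/k/x/M, Hi/k/x/R, Hi/k/y/M, Hi/k/y/R} → row (5,1) (5,1) (5,1) (6,7) (6,7) (6,7)
{Mid/g/z/M, Mid/k/z/M} → row (8,7) (1,6) (3,4) (8,7) (1,6) (3,4)
{Mid/g/z/R, Mid/k/z/R} → row (8,7) (1,6) (8,4) (8,7) (1,6) (8,4)
{Mid/g/x/M, Mid/k/x/M} → row (2,4) (1,6) (3,4) (2,4) (1,6) (3,4)
{Mid/g/x/R, Mid/k/x/R} → row (2,4) (1,6) (8,4) (2,4) (1,6) (8,4)
{Mid/g/y/M, Mid/k/y/M} → row (1,7) (1,6) (3,4) (1,7) (1,6) (3,4)
{Mid/g/y/R, Mid/k/y/R} → row (1,7) (1,6) (8,4) (1,7) (1,6) (8,4)
That's 8 distinct rows out of 24 strategies.

8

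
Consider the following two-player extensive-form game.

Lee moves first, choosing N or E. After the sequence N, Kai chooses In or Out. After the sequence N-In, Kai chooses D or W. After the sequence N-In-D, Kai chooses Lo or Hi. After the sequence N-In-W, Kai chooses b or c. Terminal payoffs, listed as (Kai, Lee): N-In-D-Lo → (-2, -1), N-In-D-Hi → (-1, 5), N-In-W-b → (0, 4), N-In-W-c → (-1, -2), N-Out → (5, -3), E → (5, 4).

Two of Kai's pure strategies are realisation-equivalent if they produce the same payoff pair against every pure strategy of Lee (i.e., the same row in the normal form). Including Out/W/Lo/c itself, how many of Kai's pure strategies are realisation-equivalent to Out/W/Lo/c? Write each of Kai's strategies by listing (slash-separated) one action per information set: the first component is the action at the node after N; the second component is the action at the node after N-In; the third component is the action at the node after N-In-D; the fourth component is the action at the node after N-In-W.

Row for Out/W/Lo/c (columns N, E): (5,-3) (5,4).
Under Out/W/Lo/c, Kai's choice at the node after N-In and at the node after N-In-D and at the node after N-In-W can never be reached regardless of what Lee does, so varying those choices leaves every outcome unchanged.
Holding the reachable choices fixed and varying the unreachable ones freely already gives 2 × 2 × 2 = 8 equivalent strategies.
No other strategy reproduces this row, so those 8 are the full class: Out/D/Lo/b, Out/D/Lo/c, Out/D/Hi/b, Out/D/Hi/c, Out/W/Lo/b, Out/W/Lo/c, Out/W/Hi/b, Out/W/Hi/c.

8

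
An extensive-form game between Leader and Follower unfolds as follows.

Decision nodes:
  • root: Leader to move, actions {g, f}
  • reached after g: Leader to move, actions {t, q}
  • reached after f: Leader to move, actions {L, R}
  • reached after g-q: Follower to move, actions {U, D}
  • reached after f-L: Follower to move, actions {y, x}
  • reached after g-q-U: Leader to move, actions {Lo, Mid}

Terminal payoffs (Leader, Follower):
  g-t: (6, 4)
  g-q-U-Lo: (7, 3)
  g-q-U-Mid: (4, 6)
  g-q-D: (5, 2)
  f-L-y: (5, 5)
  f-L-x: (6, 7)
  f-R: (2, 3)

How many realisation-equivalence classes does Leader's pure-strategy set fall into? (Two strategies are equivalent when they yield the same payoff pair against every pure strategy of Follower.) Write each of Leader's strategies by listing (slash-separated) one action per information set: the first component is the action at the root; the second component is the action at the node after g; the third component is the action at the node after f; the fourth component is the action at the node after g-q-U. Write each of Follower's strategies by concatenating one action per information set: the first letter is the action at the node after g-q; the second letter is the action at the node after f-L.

5

Leader has 16 pure strategies: g/t/L/Lo, g/t/L/Mid, g/t/R/Lo, g/t/R/Mid, g/q/L/Lo, g/q/L/Mid, g/q/R/Lo, g/q/R/Mid, f/t/L/Lo, f/t/L/Mid, f/t/R/Lo, f/t/R/Mid, f/q/L/Lo, f/q/L/Mid, f/q/R/Lo, f/q/R/Mid. Columns: Uy, Ux, Dy, Dx.
{g/t/L/Lo, g/t/L/Mid, g/t/R/Lo, g/t/R/Mid} → row (6,4) (6,4) (6,4) (6,4)
{g/q/L/Lo, g/q/R/Lo} → row (7,3) (7,3) (5,2) (5,2)
{g/q/L/Mid, g/q/R/Mid} → row (4,6) (4,6) (5,2) (5,2)
{f/t/L/Lo, f/t/L/Mid, f/q/L/Lo, f/q/L/Mid} → row (5,5) (6,7) (5,5) (6,7)
{f/t/R/Lo, f/t/R/Mid, f/q/R/Lo, f/q/R/Mid} → row (2,3) (2,3) (2,3) (2,3)
That's 5 distinct rows out of 16 strategies.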